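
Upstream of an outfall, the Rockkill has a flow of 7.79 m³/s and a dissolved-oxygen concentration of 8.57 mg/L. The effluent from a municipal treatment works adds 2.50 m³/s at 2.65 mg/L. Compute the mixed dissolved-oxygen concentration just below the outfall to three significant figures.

Flow-weighted mixing: C = (Q_r C_r + Q_w C_w)/(Q_r + Q_w)
= (7.79×8.57 + 2.50×2.65)/(7.79 + 2.50) = 73.39/10.29 = 7.132 mg/L.

7.13 mg/L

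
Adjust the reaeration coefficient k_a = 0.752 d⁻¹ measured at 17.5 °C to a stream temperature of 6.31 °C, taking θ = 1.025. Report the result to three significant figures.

k_a ≈ 0.570 d⁻¹

k_a(T₂) = k_a(T₁) · θ^(T₂−T₁) = 0.752 × 1.025^(6.31−17.5)
= 0.752 × 1.025^-11.2 = 0.752 × 0.7586 = 0.5705 d⁻¹.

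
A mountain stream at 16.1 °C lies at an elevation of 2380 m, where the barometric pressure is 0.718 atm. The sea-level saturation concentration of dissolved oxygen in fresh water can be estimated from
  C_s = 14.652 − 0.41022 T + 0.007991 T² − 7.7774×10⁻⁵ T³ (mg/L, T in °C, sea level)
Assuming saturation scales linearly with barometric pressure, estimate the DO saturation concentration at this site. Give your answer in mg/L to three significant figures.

C_s ≈ 7.03 mg/L

At sea level: C_s = 14.652 − 0.41022×16.1 + 0.007991×16.1² − 7.7774×10⁻⁵×16.1³ = 9.794 mg/L.
Pressure correction: C_s' = 9.794 × 0.718 = 7.032 mg/L.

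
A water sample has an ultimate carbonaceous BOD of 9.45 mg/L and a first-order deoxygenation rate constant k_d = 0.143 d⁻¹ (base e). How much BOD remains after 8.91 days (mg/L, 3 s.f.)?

L_t = L₀ e^(−k_d t) = 9.45 × e^(−0.143×8.91) = 9.45 × 0.2797 = 2.643 mg/L.

L ≈ 2.64 mg/L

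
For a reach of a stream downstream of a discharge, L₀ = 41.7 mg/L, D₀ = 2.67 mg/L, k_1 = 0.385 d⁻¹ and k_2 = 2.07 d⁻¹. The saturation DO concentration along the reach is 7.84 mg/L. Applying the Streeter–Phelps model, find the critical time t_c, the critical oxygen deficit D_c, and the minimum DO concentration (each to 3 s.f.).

t_c ≈ 0.803 d; D_c ≈ 5.69 mg/L; min DO ≈ 2.15 mg/L

At the critical point dD/dt = 0, so k_1 L₀ e^(−k_1 t) = k_2 D. Substituting D(t) from the Streeter–Phelps equation and solving for t gives
t_c = ln[(k_2/k_1)(1 − D₀(k_2−k_1)/(k_1 L₀))] / (k_2−k_1).
Here k_2−k_1 = 1.685 d⁻¹ and 1 − D₀(k_2−k_1)/(k_1 L₀) = 1 − 2.67×1.685/(0.385×41.7) = 0.7198, so
t_c = ln(5.377 × 0.7198) / 1.685 = 1.353 / 1.685 = 0.8031 d.
L(t_c) = L₀ e^(−k_1 t_c) = 41.7 × 0.7340 = 30.61 mg/L, and at the critical point k_2 D_c = k_1 L, so D_c = (0.385/2.07) × 30.61 = 5.693 mg/L.
Minimum DO = C_s − D_c = 7.84 − 5.693 = 2.147 mg/L.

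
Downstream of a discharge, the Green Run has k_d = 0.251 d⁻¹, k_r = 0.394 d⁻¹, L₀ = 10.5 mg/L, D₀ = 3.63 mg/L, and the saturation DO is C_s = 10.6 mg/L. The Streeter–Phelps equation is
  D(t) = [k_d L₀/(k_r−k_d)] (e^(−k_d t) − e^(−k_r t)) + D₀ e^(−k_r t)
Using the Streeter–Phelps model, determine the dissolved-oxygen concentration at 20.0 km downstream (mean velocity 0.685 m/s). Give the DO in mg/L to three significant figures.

DO ≈ 6.62 mg/L

Travel time t = x/v = 20.0 km / (0.685 m/s) = 20000 m / 0.685 m/s = 29200 s = 0.3379 d.
k_d L₀/(k_r−k_d) = 0.251×10.5/(0.394−0.251) = 2.635/0.1430 = 18.43 mg/L.
e^(−k_d t) = e^(−0.251×0.3379) = 0.9187; e^(−k_r t) = e^(−0.394×0.3379) = 0.8753.
D = 18.43 × (0.9187 − 0.8753) + 3.63 × 0.8753 = 0.7987 + 3.177 = 3.976 mg/L.
DO = C_s − D = 10.6 − 3.976 = 6.624 mg/L.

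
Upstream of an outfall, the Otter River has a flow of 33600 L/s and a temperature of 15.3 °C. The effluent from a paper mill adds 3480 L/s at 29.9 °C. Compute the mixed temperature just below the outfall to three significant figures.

16.7 °C

Flow-weighted mixing: C = (Q_r C_r + Q_w C_w)/(Q_r + Q_w)
= (33600×15.3 + 3480×29.9)/(33600 + 3480) = 618100/37080 = 16.67 °C.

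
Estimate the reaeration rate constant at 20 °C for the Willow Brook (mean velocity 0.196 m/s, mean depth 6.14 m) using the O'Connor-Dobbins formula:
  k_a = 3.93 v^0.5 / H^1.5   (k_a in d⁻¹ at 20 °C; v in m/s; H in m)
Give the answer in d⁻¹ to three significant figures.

k_a ≈ 0.114 d⁻¹

k_a = 3.93 × 0.196^0.5 / 6.14^1.5 = 3.93 × 0.4427 / 15.21 = 0.1144 d⁻¹.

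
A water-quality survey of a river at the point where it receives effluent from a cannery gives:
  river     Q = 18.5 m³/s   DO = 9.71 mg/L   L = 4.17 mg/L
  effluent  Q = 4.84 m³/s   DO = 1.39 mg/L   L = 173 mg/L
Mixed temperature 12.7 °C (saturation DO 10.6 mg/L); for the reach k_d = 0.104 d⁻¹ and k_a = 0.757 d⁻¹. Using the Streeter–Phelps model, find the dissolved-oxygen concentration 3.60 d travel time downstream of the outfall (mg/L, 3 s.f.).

DO ≈ 6.55 mg/L

Mixed DO = (18.5×9.71 + 4.84×1.39)/(18.5+4.84) = 186.4/23.34 = 7.985 mg/L.
Mixed L₀ = (18.5×4.17 + 4.84×173)/(23.34) = 914.5/23.34 = 39.18 mg/L.
Initial deficit D₀ = C_s − DO₀ = 10.6 − 7.985 = 2.615 mg/L.
D(3.60) = [0.104×39.18/(0.757−0.104)](e^(−0.104×3.60) − e^(−0.757×3.60)) + 2.615 e^(−0.757×3.60)
= 6.240 × (0.6877 − 0.06553) + 2.615 × 0.06553 = 4.054 mg/L.
DO = 10.6 − 4.054 = 6.546 mg/L.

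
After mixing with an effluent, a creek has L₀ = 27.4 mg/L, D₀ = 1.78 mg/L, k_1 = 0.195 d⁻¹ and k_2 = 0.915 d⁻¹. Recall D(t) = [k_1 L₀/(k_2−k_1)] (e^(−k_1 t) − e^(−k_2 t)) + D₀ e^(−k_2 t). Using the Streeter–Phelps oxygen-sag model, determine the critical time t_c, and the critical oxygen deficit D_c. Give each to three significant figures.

With k_2/k_1 = 4.692 and 1 − D₀(k_2−k_1)/(k_1 L₀) = 0.7601,
t_c = ln(4.692 × 0.7601) / (0.915 − 0.195) = ln(3.567) / 0.7200 = 1.272/0.7200 = 1.766 d.
L(t_c) = L₀ e^(−k_1 t_c) = 27.4 × 0.7086 = 19.42 mg/L, and at the critical point k_2 D_c = k_1 L, so D_c = (0.195/0.915) × 19.42 = 4.138 mg/L.

t_c ≈ 1.77 d; D_c ≈ 4.14 mg/L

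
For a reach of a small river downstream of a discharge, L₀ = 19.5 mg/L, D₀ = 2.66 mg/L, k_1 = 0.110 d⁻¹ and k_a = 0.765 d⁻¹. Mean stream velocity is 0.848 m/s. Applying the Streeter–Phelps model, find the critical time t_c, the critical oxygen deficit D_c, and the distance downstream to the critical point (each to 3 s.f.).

With k_a/k_1 = 6.955 and 1 − D₀(k_a−k_1)/(k_1 L₀) = 0.1877,
t_c = ln(6.955 × 0.1877) / (0.765 − 0.110) = ln(1.306) / 0.6550 = 0.2667/0.6550 = 0.4072 d.
D_c = (k_1/k_a) L₀ e^(−k_1 t_c) = (0.110/0.765) × 19.5 × e^(−0.110×0.4072) = 0.1438 × 19.5 × 0.9562 = 2.681 mg/L.
x_c = v t_c = 0.848 m/s × 0.4072 d × 86400 s/d = 29830 m ≈ 29.8 km.

t_c ≈ 0.407 d; D_c ≈ 2.68 mg/L; x_c ≈ 29.8 km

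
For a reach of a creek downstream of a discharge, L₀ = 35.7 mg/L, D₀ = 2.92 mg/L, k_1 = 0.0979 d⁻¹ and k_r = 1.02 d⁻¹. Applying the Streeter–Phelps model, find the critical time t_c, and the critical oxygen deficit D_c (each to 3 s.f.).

With k_r/k_1 = 10.42 and 1 − D₀(k_r−k_1)/(k_1 L₀) = 0.2296,
t_c = ln(10.42 × 0.2296) / (1.02 − 0.0979) = ln(2.392) / 0.9221 = 0.8722/0.9221 = 0.9459 d.
D_c = (k_1/k_r) L₀ e^(−k_1 t_c) = (0.0979/1.02) × 35.7 × e^(−0.0979×0.9459) = 0.09598 × 35.7 × 0.9116 = 3.123 mg/L.

t_c ≈ 0.946 d; D_c ≈ 3.12 mg/L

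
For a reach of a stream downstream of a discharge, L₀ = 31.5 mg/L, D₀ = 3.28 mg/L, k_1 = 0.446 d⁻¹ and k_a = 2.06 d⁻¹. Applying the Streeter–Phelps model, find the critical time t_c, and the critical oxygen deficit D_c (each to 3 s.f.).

t_c = [1/(k_a−k_1)] ln[(k_a/k_1)(1 − D₀(k_a−k_1)/(k_1 L₀))]
= [1/(2.06−0.446)] ln[(2.06/0.446)(1 − 3.28×1.614/(0.446×31.5))]
= (1/1.614) ln[4.619 × 0.6232] = 0.6196 × ln(2.878) = 0.6196 × 1.057 = 0.6550 d.
L(t_c) = L₀ e^(−k_1 t_c) = 31.5 × 0.7467 = 23.52 mg/L, and at the critical point k_a D_c = k_1 L, so D_c = (0.446/2.06) × 23.52 = 5.092 mg/L.

t_c ≈ 0.655 d; D_c ≈ 5.09 mg/L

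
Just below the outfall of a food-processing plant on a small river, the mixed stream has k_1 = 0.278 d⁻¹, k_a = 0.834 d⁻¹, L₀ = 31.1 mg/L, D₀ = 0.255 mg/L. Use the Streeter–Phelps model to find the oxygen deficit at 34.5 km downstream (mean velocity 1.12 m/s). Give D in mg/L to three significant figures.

D ≈ 2.72 mg/L

Travel time t = x/v = 34.5 km / (1.12 m/s) = 34500 m / 1.12 m/s = 30800 s = 0.3565 d.
k_1 L₀/(k_a−k_1) = 0.278×31.1/(0.834−0.278) = 8.646/0.5560 = 15.55 mg/L.
e^(−k_1 t) = e^(−0.278×0.3565) = 0.9056; e^(−k_a t) = e^(−0.834×0.3565) = 0.7428.
D = 15.55 × (0.9056 − 0.7428) + 0.255 × 0.7428 = 2.532 + 0.1894 = 2.722 mg/L.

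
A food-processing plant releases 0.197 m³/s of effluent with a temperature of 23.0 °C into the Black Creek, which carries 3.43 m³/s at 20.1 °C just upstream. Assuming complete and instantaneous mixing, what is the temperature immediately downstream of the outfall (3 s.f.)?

Flow-weighted mixing: C = (Q_r C_r + Q_w C_w)/(Q_r + Q_w)
= (3.43×20.1 + 0.197×23.0)/(3.43 + 0.197) = 73.47/3.627 = 20.26 °C.

20.3 °C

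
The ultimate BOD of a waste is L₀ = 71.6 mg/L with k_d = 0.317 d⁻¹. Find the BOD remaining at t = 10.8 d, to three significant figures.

L ≈ 2.33 mg/L

L_t = L₀ e^(−k_d t) = 71.6 × e^(−0.317×10.8) = 71.6 × 0.03259 = 2.334 mg/L.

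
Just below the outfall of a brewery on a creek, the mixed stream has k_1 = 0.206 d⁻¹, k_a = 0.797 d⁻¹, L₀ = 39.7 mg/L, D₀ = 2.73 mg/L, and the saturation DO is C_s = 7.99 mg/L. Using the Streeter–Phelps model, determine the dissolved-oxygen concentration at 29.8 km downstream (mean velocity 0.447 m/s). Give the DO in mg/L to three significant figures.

Travel time t = x/v = 29.8 km / (0.447 m/s) = 29800 m / 0.447 m/s = 66670 s = 0.7716 d.
k_1 L₀/(k_a−k_1) = 0.206×39.7/(0.797−0.206) = 8.178/0.5910 = 13.84 mg/L.
e^(−k_1 t) = e^(−0.206×0.7716) = 0.8530; e^(−k_a t) = e^(−0.797×0.7716) = 0.5407.
D = 13.84 × (0.8530 − 0.5407) + 2.73 × 0.5407 = 4.323 + 1.476 = 5.799 mg/L.
DO = C_s − D = 7.99 − 5.799 = 2.191 mg/L.

DO ≈ 2.19 mg/L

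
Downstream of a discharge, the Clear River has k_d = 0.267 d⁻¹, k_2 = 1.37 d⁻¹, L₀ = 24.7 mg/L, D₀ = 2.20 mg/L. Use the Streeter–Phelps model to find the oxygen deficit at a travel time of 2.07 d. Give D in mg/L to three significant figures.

D ≈ 3.22 mg/L

k_d L₀/(k_2−k_d) = 0.267×24.7/(1.37−0.267) = 6.595/1.103 = 5.979 mg/L.
e^(−k_d t) = e^(−0.267×2.070) = 0.5754; e^(−k_2 t) = e^(−1.37×2.070) = 0.05867.
D = 5.979 × (0.5754 − 0.05867) + 2.20 × 0.05867 = 3.090 + 0.1291 = 3.219 mg/L.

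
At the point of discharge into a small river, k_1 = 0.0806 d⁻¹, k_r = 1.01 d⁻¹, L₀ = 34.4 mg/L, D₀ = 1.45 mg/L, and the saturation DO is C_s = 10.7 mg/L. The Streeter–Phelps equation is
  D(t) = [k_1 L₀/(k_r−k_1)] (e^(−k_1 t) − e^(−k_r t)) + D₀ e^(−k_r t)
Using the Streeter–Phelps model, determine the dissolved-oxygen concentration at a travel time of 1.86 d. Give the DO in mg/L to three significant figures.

DO ≈ 8.37 mg/L

k_1 L₀/(k_r−k_1) = 0.0806×34.4/(1.01−0.0806) = 2.773/0.9294 = 2.983 mg/L.
e^(−k_1 t) = e^(−0.0806×1.860) = 0.8608; e^(−k_r t) = e^(−1.01×1.860) = 0.1528.
D = 2.983 × (0.8608 − 0.1528) + 1.45 × 0.1528 = 2.112 + 0.2216 = 2.334 mg/L.
DO = C_s − D = 10.7 − 2.334 = 8.366 mg/L.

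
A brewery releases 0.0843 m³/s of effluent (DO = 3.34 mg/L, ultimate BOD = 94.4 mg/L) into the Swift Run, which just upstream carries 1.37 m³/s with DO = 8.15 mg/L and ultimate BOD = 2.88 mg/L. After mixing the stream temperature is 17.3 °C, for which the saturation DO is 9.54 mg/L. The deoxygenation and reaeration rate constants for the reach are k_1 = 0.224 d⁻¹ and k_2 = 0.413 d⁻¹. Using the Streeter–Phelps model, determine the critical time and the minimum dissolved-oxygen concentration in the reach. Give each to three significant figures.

Mixed DO = (1.37×8.15 + 0.0843×3.34)/(1.37+0.0843) = 11.45/1.454 = 7.871 mg/L.
Mixed L₀ = (1.37×2.88 + 0.0843×94.4)/(1.454) = 11.90/1.454 = 8.185 mg/L.
Initial deficit D₀ = C_s − DO₀ = 9.54 − 7.871 = 1.669 mg/L.
t_c = (1/0.1890) ln[(0.413/0.224)(1 − 1.669×0.1890/(0.224×8.185))] = 5.291 × ln(1.527) = 2.238 d.
D_c = (0.224/0.413) × 8.185 × e^(−0.224×2.238) = 0.5424 × 8.185 × 0.6057 = 2.689 mg/L.
Minimum DO = 9.54 − 2.689 = 6.851 mg/L.

t_c ≈ 2.24 d; minimum DO ≈ 6.85 mg/L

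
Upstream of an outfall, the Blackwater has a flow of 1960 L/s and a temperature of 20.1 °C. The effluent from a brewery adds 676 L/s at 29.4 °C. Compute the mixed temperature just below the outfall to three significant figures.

Flow-weighted mixing: C = (Q_r C_r + Q_w C_w)/(Q_r + Q_w)
= (1960×20.1 + 676×29.4)/(1960 + 676) = 59270/2636 = 22.48 °C.

22.5 °C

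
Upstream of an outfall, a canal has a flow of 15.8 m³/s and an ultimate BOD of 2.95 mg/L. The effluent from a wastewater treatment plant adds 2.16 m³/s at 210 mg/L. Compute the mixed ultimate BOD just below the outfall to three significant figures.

27.9 mg/L

Flow-weighted mixing: C = (Q_r C_r + Q_w C_w)/(Q_r + Q_w)
= (15.8×2.95 + 2.16×210)/(15.8 + 2.16) = 500.2/17.96 = 27.85 mg/L.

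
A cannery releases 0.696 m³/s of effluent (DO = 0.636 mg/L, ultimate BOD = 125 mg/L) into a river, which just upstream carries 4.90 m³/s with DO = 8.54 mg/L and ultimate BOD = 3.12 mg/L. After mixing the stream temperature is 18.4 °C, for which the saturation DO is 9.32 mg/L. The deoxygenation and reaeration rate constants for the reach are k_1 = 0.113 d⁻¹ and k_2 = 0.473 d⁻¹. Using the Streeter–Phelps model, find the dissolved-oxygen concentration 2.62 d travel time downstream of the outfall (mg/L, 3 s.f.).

Mixed DO = (4.90×8.54 + 0.696×0.636)/(4.90+0.696) = 42.29/5.596 = 7.557 mg/L.
Mixed L₀ = (4.90×3.12 + 0.696×125)/(5.596) = 102.3/5.596 = 18.28 mg/L.
Initial deficit D₀ = C_s − DO₀ = 9.32 − 7.557 = 1.763 mg/L.
D(2.62) = [0.113×18.28/(0.473−0.113)](e^(−0.113×2.62) − e^(−0.473×2.62)) + 1.763 e^(−0.473×2.62)
= 5.738 × (0.7437 − 0.2896) + 1.763 × 0.2896 = 3.116 mg/L.
DO = 9.32 − 3.116 = 6.204 mg/L.

DO ≈ 6.20 mg/L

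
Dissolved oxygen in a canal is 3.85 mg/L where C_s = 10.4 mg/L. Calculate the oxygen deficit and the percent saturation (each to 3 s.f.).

D ≈ 6.55 mg/L; 37.0 % saturation

D = C_s − C = 10.4 − 3.85 = 6.55 mg/L.
% saturation = 3.85/10.4 × 100 = 37.0 %.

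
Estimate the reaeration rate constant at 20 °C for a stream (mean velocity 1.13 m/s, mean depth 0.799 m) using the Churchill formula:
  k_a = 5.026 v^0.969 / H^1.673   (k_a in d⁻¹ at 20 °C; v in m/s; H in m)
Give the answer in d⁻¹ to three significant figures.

k_a ≈ 8.24 d⁻¹

k_a = 5.026 × 1.13^0.969 / 0.799^1.673 = 5.026 × 1.126 / 0.6870 = 8.236 d⁻¹.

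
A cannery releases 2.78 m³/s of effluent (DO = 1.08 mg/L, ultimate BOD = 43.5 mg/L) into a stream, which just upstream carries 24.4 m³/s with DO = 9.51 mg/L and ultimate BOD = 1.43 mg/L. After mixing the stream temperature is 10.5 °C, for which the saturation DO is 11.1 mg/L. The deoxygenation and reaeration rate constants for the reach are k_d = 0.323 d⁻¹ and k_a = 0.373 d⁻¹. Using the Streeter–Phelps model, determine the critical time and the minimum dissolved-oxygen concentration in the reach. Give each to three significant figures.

Mixed DO = (24.4×9.51 + 2.78×1.08)/(24.4+2.78) = 235.0/27.18 = 8.648 mg/L.
Mixed L₀ = (24.4×1.43 + 2.78×43.5)/(27.18) = 155.8/27.18 = 5.733 mg/L.
Initial deficit D₀ = C_s − DO₀ = 11.1 − 8.648 = 2.452 mg/L.
t_c = (1/0.05000) ln[(0.373/0.323)(1 − 2.452×0.05000/(0.323×5.733))] = 20.00 × ln(1.078) = 1.508 d.
D_c = (0.323/0.373) × 5.733 × e^(−0.323×1.508) = 0.8660 × 5.733 × 0.6143 = 3.050 mg/L.
Minimum DO = 11.1 − 3.050 = 8.050 mg/L.

t_c ≈ 1.51 d; minimum DO ≈ 8.05 mg/L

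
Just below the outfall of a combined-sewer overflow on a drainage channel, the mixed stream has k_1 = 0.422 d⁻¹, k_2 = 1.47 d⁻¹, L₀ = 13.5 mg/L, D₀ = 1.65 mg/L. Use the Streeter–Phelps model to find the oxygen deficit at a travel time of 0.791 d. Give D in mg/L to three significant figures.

k_1 L₀/(k_2−k_1) = 0.422×13.5/(1.47−0.422) = 5.697/1.048 = 5.436 mg/L.
e^(−k_1 t) = e^(−0.422×0.7910) = 0.7162; e^(−k_2 t) = e^(−1.47×0.7910) = 0.3126.
D = 5.436 × (0.7162 − 0.3126) + 1.65 × 0.3126 = 2.194 + 0.5158 = 2.710 mg/L.

D ≈ 2.71 mg/L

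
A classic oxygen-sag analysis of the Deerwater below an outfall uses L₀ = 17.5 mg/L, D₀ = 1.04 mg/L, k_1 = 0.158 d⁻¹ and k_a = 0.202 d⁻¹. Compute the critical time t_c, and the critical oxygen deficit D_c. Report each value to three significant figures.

t_c ≈ 5.20 d; D_c ≈ 6.02 mg/L

t_c = [1/(k_a−k_1)] ln[(k_a/k_1)(1 − D₀(k_a−k_1)/(k_1 L₀))]
= [1/(0.202−0.158)] ln[(0.202/0.158)(1 − 1.04×0.04400/(0.158×17.5))]
= (1/0.04400) ln[1.278 × 0.9835] = 22.73 × ln(1.257) = 22.73 × 0.2290 = 5.204 d.
L(t_c) = L₀ e^(−k_1 t_c) = 17.5 × 0.4394 = 7.690 mg/L, and at the critical point k_a D_c = k_1 L, so D_c = (0.158/0.202) × 7.690 = 6.015 mg/L.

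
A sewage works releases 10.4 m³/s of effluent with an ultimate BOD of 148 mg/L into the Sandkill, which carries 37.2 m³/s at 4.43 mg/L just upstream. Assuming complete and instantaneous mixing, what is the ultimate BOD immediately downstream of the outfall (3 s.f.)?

Flow-weighted mixing: C = (Q_r C_r + Q_w C_w)/(Q_r + Q_w)
= (37.2×4.43 + 10.4×148)/(37.2 + 10.4) = 1704/47.60 = 35.80 mg/L.

35.8 mg/L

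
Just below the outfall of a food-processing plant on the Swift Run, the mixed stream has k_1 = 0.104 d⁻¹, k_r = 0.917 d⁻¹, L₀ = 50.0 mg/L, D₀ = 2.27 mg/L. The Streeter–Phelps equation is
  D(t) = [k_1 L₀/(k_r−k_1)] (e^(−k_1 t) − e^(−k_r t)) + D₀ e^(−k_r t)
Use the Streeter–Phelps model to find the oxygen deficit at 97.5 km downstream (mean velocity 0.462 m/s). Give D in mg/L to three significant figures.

D ≈ 4.52 mg/L

Travel time t = x/v = 97.5 km / (0.462 m/s) = 97500 m / 0.462 m/s = 211000 s = 2.443 d.
k_1 L₀/(k_r−k_1) = 0.104×50.0/(0.917−0.104) = 5.200/0.8130 = 6.396 mg/L.
e^(−k_1 t) = e^(−0.104×2.443) = 0.7757; e^(−k_r t) = e^(−0.917×2.443) = 0.1065.
D = 6.396 × (0.7757 − 0.1065) + 2.27 × 0.1065 = 4.280 + 0.2417 = 4.522 mg/L.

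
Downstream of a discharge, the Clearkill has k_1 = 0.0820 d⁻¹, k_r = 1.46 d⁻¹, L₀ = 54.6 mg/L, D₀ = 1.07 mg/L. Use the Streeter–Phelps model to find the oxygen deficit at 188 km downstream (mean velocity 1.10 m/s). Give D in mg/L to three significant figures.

D ≈ 2.64 mg/L

Travel time t = x/v = 188 km / (1.10 m/s) = 188000 m / 1.10 m/s = 170900 s = 1.978 d.
k_1 L₀/(k_r−k_1) = 0.0820×54.6/(1.46−0.0820) = 4.477/1.378 = 3.249 mg/L.
e^(−k_1 t) = e^(−0.0820×1.978) = 0.8503; e^(−k_r t) = e^(−1.46×1.978) = 0.05568.
D = 3.249 × (0.8503 − 0.05568) + 1.07 × 0.05568 = 2.582 + 0.05958 = 2.641 mg/L.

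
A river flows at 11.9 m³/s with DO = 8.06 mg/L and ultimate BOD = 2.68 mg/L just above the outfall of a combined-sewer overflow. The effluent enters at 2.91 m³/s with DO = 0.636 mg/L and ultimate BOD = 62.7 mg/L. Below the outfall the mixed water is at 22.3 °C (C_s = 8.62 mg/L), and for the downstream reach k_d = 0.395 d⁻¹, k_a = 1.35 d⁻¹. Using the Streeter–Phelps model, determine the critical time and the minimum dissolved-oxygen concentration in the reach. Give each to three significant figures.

Mixed DO = (11.9×8.06 + 2.91×0.636)/(11.9+2.91) = 97.76/14.81 = 6.601 mg/L.
Mixed L₀ = (11.9×2.68 + 2.91×62.7)/(14.81) = 214.3/14.81 = 14.47 mg/L.
Initial deficit D₀ = C_s − DO₀ = 8.62 − 6.601 = 2.019 mg/L.
t_c = (1/0.9550) ln[(1.35/0.395)(1 − 2.019×0.9550/(0.395×14.47))] = 1.047 × ln(2.265) = 0.8562 d.
D_c = (0.395/1.35) × 14.47 × e^(−0.395×0.8562) = 0.2926 × 14.47 × 0.7131 = 3.020 mg/L.
Minimum DO = 8.62 − 3.020 = 5.600 mg/L.

t_c ≈ 0.856 d; minimum DO ≈ 5.60 mg/L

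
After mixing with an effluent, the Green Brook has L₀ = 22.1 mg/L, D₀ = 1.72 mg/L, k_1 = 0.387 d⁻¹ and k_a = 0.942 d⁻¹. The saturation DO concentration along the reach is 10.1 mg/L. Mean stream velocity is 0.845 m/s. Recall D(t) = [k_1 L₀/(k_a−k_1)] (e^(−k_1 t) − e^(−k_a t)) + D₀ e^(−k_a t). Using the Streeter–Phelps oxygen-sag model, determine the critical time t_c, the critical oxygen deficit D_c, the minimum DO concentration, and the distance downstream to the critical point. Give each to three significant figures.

t_c ≈ 1.39 d; D_c ≈ 5.30 mg/L; min DO ≈ 4.80 mg/L; x_c ≈ 101 km

At the critical point dD/dt = 0, so k_1 L₀ e^(−k_1 t) = k_a D. Substituting D(t) from the Streeter–Phelps equation and solving for t gives
t_c = ln[(k_a/k_1)(1 − D₀(k_a−k_1)/(k_1 L₀))] / (k_a−k_1).
Here k_a−k_1 = 0.5550 d⁻¹ and 1 − D₀(k_a−k_1)/(k_1 L₀) = 1 − 1.72×0.5550/(0.387×22.1) = 0.8884, so
t_c = ln(2.434 × 0.8884) / 0.5550 = 0.7712 / 0.5550 = 1.390 d.
D_c = (k_1/k_a) L₀ e^(−k_1 t_c) = (0.387/0.942) × 22.1 × e^(−0.387×1.390) = 0.4108 × 22.1 × 0.5840 = 5.303 mg/L.
Minimum DO = C_s − D_c = 10.1 − 5.303 = 4.797 mg/L.
x_c = v t_c = 0.845 m/s × 1.390 d × 86400 s/d = 101500 m ≈ 101 km.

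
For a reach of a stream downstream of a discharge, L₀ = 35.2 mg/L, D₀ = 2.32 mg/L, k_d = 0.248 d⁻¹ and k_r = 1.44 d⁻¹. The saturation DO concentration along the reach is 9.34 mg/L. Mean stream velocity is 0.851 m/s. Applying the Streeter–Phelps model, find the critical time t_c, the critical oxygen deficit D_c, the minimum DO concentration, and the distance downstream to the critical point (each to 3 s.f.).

With k_r/k_d = 5.806 and 1 − D₀(k_r−k_d)/(k_d L₀) = 0.6832,
t_c = ln(5.806 × 0.6832) / (1.44 − 0.248) = ln(3.967) / 1.192 = 1.378/1.192 = 1.156 d.
L(t_c) = L₀ e^(−k_d t_c) = 35.2 × 0.7507 = 26.43 mg/L, and at the critical point k_r D_c = k_d L, so D_c = (0.248/1.44) × 26.43 = 4.551 mg/L.
Minimum DO = C_s − D_c = 9.34 − 4.551 = 4.789 mg/L.
x_c = v t_c = 0.851 m/s × 1.156 d × 86400 s/d = 85000 m ≈ 85.0 km.

t_c ≈ 1.16 d; D_c ≈ 4.55 mg/L; min DO ≈ 4.79 mg/L; x_c ≈ 85.0 km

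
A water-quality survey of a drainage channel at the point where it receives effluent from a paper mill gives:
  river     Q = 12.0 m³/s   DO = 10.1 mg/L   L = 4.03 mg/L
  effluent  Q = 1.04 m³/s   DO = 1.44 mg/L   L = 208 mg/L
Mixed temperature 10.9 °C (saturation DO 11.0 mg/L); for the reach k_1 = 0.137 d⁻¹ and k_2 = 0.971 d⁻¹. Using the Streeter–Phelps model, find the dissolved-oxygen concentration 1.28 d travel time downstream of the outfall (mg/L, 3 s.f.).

DO ≈ 8.71 mg/L

Mixed DO = (12.0×10.1 + 1.04×1.44)/(12.0+1.04) = 122.7/13.04 = 9.409 mg/L.
Mixed L₀ = (12.0×4.03 + 1.04×208)/(13.04) = 264.7/13.04 = 20.30 mg/L.
Initial deficit D₀ = C_s − DO₀ = 11.0 − 9.409 = 1.591 mg/L.
D(1.28) = [0.137×20.30/(0.971−0.137)](e^(−0.137×1.28) − e^(−0.971×1.28)) + 1.591 e^(−0.971×1.28)
= 3.334 × (0.8392 − 0.2886) + 1.591 × 0.2886 = 2.295 mg/L.
DO = 11.0 − 2.295 = 8.705 mg/L.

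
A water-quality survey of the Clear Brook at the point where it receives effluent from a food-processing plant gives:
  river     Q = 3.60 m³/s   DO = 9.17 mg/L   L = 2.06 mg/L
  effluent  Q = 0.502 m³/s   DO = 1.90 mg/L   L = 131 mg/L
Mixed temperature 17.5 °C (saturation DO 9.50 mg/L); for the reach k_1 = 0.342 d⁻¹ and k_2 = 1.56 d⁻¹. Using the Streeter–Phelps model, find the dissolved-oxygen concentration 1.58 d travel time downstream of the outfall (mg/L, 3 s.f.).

DO ≈ 6.90 mg/L

Mixed DO = (3.60×9.17 + 0.502×1.90)/(3.60+0.502) = 33.97/4.102 = 8.280 mg/L.
Mixed L₀ = (3.60×2.06 + 0.502×131)/(4.102) = 73.18/4.102 = 17.84 mg/L.
Initial deficit D₀ = C_s − DO₀ = 9.50 − 8.280 = 1.220 mg/L.
D(1.58) = [0.342×17.84/(1.56−0.342)](e^(−0.342×1.58) − e^(−1.56×1.58)) + 1.220 e^(−1.56×1.58)
= 5.009 × (0.5825 − 0.08503) + 1.220 × 0.08503 = 2.596 mg/L.
DO = 9.50 − 2.596 = 6.904 mg/L.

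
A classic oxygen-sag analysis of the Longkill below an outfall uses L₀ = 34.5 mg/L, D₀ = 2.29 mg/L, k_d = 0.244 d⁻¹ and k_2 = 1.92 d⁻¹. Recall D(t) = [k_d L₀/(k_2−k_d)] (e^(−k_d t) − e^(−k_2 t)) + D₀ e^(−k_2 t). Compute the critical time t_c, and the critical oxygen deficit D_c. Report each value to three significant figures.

t_c ≈ 0.868 d; D_c ≈ 3.55 mg/L

With k_2/k_d = 7.869 and 1 − D₀(k_2−k_d)/(k_d L₀) = 0.5441,
t_c = ln(7.869 × 0.5441) / (1.92 − 0.244) = ln(4.281) / 1.676 = 1.454/1.676 = 0.8677 d.
L(t_c) = L₀ e^(−k_d t_c) = 34.5 × 0.8092 = 27.92 mg/L, and at the critical point k_2 D_c = k_d L, so D_c = (0.244/1.92) × 27.92 = 3.548 mg/L.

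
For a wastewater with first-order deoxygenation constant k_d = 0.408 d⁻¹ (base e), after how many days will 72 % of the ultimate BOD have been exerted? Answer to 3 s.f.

t ≈ 3.12 d

y/L₀ = 1 − e^(−k_d t) = 0.72 ⇒ e^(−k_d t) = 0.280
t = −ln(0.280) / 0.408 = 1.273 / 0.408 = 3.120 d.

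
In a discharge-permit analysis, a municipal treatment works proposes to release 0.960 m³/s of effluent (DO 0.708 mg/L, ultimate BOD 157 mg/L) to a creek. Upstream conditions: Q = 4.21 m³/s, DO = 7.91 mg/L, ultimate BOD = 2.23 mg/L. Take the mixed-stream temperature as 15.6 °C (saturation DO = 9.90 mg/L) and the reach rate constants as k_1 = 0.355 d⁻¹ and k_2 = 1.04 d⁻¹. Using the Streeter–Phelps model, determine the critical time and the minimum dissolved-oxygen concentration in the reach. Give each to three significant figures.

t_c ≈ 1.23 d; minimum DO ≈ 3.07 mg/L

Mixed DO = (4.21×7.91 + 0.960×0.708)/(4.21+0.960) = 33.98/5.170 = 6.573 mg/L.
Mixed L₀ = (4.21×2.23 + 0.960×157)/(5.170) = 160.1/5.170 = 30.97 mg/L.
Initial deficit D₀ = C_s − DO₀ = 9.90 − 6.573 = 3.327 mg/L.
t_c = (1/0.6850) ln[(1.04/0.355)(1 − 3.327×0.6850/(0.355×30.97))] = 1.460 × ln(2.322) = 1.230 d.
D_c = (0.355/1.04) × 30.97 × e^(−0.355×1.230) = 0.3413 × 30.97 × 0.6462 = 6.831 mg/L.
Minimum DO = 9.90 − 6.831 = 3.069 mg/L.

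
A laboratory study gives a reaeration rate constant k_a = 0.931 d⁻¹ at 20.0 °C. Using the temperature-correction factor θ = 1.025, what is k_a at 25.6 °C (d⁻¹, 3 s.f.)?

k_a(T₂) = k_a(T₁) · θ^(T₂−T₁) = 0.931 × 1.025^(25.6−20.0)
= 0.931 × 1.025^5.60 = 0.931 × 1.148 = 1.069 d⁻¹.

k_a ≈ 1.07 d⁻¹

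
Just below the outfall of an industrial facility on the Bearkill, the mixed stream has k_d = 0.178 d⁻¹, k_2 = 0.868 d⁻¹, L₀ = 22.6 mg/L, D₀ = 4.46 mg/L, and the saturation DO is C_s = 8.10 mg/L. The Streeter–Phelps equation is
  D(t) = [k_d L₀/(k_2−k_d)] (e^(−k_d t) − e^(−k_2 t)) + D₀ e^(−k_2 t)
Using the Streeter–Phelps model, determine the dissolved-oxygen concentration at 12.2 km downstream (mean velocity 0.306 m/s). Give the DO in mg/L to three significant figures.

DO ≈ 3.65 mg/L

Travel time t = x/v = 12.2 km / (0.306 m/s) = 12200 m / 0.306 m/s = 39870 s = 0.4615 d.
k_d L₀/(k_2−k_d) = 0.178×22.6/(0.868−0.178) = 4.023/0.6900 = 5.830 mg/L.
e^(−k_d t) = e^(−0.178×0.4615) = 0.9211; e^(−k_2 t) = e^(−0.868×0.4615) = 0.6700.
D = 5.830 × (0.9211 − 0.6700) + 4.46 × 0.6700 = 1.464 + 2.988 = 4.452 mg/L.
DO = C_s − D = 8.10 − 4.452 = 3.648 mg/L.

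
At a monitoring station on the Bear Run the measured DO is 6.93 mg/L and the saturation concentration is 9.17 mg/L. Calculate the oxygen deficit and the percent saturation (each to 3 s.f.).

D = C_s − C = 9.17 − 6.93 = 2.24 mg/L.
% saturation = 6.93/9.17 × 100 = 75.6 %.

D ≈ 2.24 mg/L; 75.6 % saturation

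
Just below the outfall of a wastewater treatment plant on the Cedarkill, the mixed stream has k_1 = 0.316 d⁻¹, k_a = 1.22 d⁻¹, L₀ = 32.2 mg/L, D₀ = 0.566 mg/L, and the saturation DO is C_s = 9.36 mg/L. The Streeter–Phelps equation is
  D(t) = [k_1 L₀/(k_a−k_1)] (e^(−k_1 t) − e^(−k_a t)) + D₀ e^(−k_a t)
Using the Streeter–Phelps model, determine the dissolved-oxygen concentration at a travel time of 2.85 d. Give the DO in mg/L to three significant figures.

k_1 L₀/(k_a−k_1) = 0.316×32.2/(1.22−0.316) = 10.18/0.9040 = 11.26 mg/L.
e^(−k_1 t) = e^(−0.316×2.850) = 0.4063; e^(−k_a t) = e^(−1.22×2.850) = 0.03090.
D = 11.26 × (0.4063 − 0.03090) + 0.566 × 0.03090 = 4.226 + 0.01749 = 4.243 mg/L.
DO = C_s − D = 9.36 − 4.243 = 5.117 mg/L.

DO ≈ 5.12 mg/L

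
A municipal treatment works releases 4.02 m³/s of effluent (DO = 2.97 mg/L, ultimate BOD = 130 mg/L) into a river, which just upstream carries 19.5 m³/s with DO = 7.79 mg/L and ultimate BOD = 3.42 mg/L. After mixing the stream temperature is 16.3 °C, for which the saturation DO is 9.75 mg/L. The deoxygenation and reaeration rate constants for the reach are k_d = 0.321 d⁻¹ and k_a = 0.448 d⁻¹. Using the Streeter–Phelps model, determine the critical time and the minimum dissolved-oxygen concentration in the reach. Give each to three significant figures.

Mixed DO = (19.5×7.79 + 4.02×2.97)/(19.5+4.02) = 163.8/23.52 = 6.966 mg/L.
Mixed L₀ = (19.5×3.42 + 4.02×130)/(23.52) = 589.3/23.52 = 25.05 mg/L.
Initial deficit D₀ = C_s − DO₀ = 9.75 − 6.966 = 2.784 mg/L.
t_c = (1/0.1270) ln[(0.448/0.321)(1 − 2.784×0.1270/(0.321×25.05))] = 7.874 × ln(1.334) = 2.271 d.
D_c = (0.321/0.448) × 25.05 × e^(−0.321×2.271) = 0.7165 × 25.05 × 0.4824 = 8.661 mg/L.
Minimum DO = 9.75 − 8.661 = 1.089 mg/L.

t_c ≈ 2.27 d; minimum DO ≈ 1.09 mg/L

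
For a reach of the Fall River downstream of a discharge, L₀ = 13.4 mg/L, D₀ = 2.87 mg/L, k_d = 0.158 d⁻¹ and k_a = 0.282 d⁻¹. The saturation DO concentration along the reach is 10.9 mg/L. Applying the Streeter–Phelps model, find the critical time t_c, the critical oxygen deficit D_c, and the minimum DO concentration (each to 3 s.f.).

At the critical point dD/dt = 0, so k_d L₀ e^(−k_d t) = k_a D. Substituting D(t) from the Streeter–Phelps equation and solving for t gives
t_c = ln[(k_a/k_d)(1 − D₀(k_a−k_d)/(k_d L₀))] / (k_a−k_d).
Here k_a−k_d = 0.1240 d⁻¹ and 1 − D₀(k_a−k_d)/(k_d L₀) = 1 − 2.87×0.1240/(0.158×13.4) = 0.8319, so
t_c = ln(1.785 × 0.8319) / 0.1240 = 0.3953 / 0.1240 = 3.188 d.
L(t_c) = L₀ e^(−k_d t_c) = 13.4 × 0.6043 = 8.098 mg/L, and at the critical point k_a D_c = k_d L, so D_c = (0.158/0.282) × 8.098 = 4.537 mg/L.
Minimum DO = C_s − D_c = 10.9 − 4.537 = 6.363 mg/L.

t_c ≈ 3.19 d; D_c ≈ 4.54 mg/L; min DO ≈ 6.36 mg/L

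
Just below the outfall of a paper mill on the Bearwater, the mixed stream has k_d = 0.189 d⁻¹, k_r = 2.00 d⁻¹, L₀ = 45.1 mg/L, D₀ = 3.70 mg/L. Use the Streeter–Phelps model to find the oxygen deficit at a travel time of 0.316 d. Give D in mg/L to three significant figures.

D ≈ 3.90 mg/L

k_d L₀/(k_r−k_d) = 0.189×45.1/(2.00−0.189) = 8.524/1.811 = 4.707 mg/L.
e^(−k_d t) = e^(−0.189×0.3160) = 0.9420; e^(−k_r t) = e^(−2.00×0.3160) = 0.5315.
D = 4.707 × (0.9420 − 0.5315) + 3.70 × 0.5315 = 1.932 + 1.967 = 3.899 mg/L.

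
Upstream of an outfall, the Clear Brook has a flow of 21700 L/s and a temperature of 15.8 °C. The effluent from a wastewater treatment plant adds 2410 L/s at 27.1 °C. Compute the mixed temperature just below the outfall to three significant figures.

16.9 °C

Flow-weighted mixing: C = (Q_r C_r + Q_w C_w)/(Q_r + Q_w)
= (21700×15.8 + 2410×27.1)/(21700 + 2410) = 408200/24110 = 16.93 °C.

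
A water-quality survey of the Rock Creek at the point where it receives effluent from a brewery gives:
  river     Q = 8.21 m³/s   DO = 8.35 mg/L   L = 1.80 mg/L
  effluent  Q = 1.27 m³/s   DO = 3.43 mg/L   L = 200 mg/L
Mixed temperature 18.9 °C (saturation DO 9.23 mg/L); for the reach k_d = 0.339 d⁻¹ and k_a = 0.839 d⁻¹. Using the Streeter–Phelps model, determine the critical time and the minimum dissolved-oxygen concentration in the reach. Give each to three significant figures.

Mixed DO = (8.21×8.35 + 1.27×3.43)/(8.21+1.27) = 72.91/9.480 = 7.691 mg/L.
Mixed L₀ = (8.21×1.80 + 1.27×200)/(9.480) = 268.8/9.480 = 28.35 mg/L.
Initial deficit D₀ = C_s − DO₀ = 9.23 − 7.691 = 1.539 mg/L.
t_c = (1/0.5000) ln[(0.839/0.339)(1 − 1.539×0.5000/(0.339×28.35))] = 2.000 × ln(2.277) = 1.646 d.
D_c = (0.339/0.839) × 28.35 × e^(−0.339×1.646) = 0.4041 × 28.35 × 0.5725 = 6.558 mg/L.
Minimum DO = 9.23 − 6.558 = 2.672 mg/L.

t_c ≈ 1.65 d; minimum DO ≈ 2.67 mg/L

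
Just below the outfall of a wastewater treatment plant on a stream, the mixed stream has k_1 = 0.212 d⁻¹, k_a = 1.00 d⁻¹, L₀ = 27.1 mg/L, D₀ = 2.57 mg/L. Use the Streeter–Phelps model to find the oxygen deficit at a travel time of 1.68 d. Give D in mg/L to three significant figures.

k_1 L₀/(k_a−k_1) = 0.212×27.1/(1.00−0.212) = 5.745/0.7880 = 7.291 mg/L.
e^(−k_1 t) = e^(−0.212×1.680) = 0.7004; e^(−k_a t) = e^(−1.00×1.680) = 0.1864.
D = 7.291 × (0.7004 − 0.1864) + 2.57 × 0.1864 = 3.747 + 0.4790 = 4.226 mg/L.

D ≈ 4.23 mg/L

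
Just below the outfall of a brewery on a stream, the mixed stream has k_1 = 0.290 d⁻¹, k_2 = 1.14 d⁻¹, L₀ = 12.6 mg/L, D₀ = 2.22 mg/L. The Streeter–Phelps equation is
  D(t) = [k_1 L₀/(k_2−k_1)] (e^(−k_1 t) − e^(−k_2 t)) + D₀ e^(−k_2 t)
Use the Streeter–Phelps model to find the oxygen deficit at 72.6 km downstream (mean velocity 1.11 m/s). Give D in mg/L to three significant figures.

D ≈ 2.57 mg/L

Travel time t = x/v = 72.6 km / (1.11 m/s) = 72600 m / 1.11 m/s = 65410 s = 0.7570 d.
k_1 L₀/(k_2−k_1) = 0.290×12.6/(1.14−0.290) = 3.654/0.8500 = 4.299 mg/L.
e^(−k_1 t) = e^(−0.290×0.7570) = 0.8029; e^(−k_2 t) = e^(−1.14×0.7570) = 0.4219.
D = 4.299 × (0.8029 − 0.4219) + 2.22 × 0.4219 = 1.638 + 0.9366 = 2.574 mg/L.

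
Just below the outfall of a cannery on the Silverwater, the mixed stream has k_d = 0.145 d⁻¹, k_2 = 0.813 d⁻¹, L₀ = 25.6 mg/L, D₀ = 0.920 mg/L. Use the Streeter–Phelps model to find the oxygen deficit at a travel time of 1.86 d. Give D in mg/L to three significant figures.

D ≈ 3.22 mg/L

k_d L₀/(k_2−k_d) = 0.145×25.6/(0.813−0.145) = 3.712/0.6680 = 5.557 mg/L.
e^(−k_d t) = e^(−0.145×1.860) = 0.7636; e^(−k_2 t) = e^(−0.813×1.860) = 0.2204.
D = 5.557 × (0.7636 − 0.2204) + 0.920 × 0.2204 = 3.018 + 0.2028 = 3.221 mg/L.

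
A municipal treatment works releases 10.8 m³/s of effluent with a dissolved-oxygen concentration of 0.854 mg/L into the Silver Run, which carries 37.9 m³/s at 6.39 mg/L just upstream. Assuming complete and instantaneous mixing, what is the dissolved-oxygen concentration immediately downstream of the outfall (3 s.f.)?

5.16 mg/L

Flow-weighted mixing: C = (Q_r C_r + Q_w C_w)/(Q_r + Q_w)
= (37.9×6.39 + 10.8×0.854)/(37.9 + 10.8) = 251.4/48.70 = 5.162 mg/L.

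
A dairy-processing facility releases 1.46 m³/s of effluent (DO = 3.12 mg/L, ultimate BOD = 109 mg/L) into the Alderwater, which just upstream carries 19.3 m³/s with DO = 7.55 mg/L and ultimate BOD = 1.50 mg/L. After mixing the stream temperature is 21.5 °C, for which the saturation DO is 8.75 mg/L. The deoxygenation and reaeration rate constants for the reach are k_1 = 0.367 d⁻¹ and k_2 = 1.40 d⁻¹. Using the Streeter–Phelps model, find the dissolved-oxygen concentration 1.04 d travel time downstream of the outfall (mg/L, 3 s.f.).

DO ≈ 6.95 mg/L

Mixed DO = (19.3×7.55 + 1.46×3.12)/(19.3+1.46) = 150.3/20.76 = 7.238 mg/L.
Mixed L₀ = (19.3×1.50 + 1.46×109)/(20.76) = 188.1/20.76 = 9.060 mg/L.
Initial deficit D₀ = C_s − DO₀ = 8.75 − 7.238 = 1.512 mg/L.
D(1.04) = [0.367×9.060/(1.40−0.367)](e^(−0.367×1.04) − e^(−1.40×1.04)) + 1.512 e^(−1.40×1.04)
= 3.219 × (0.6827 − 0.2332) + 1.512 × 0.2332 = 1.799 mg/L.
DO = 8.75 − 1.799 = 6.951 mg/L.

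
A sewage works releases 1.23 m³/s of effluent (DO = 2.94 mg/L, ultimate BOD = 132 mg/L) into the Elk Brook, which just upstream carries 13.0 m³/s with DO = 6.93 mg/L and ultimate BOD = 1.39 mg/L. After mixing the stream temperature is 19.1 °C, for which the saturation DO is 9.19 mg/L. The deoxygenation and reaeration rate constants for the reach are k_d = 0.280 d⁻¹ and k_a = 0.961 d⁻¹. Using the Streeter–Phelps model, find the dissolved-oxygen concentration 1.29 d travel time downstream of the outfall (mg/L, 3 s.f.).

DO ≈ 6.31 mg/L

Mixed DO = (13.0×6.93 + 1.23×2.94)/(13.0+1.23) = 93.71/14.23 = 6.585 mg/L.
Mixed L₀ = (13.0×1.39 + 1.23×132)/(14.23) = 180.4/14.23 = 12.68 mg/L.
Initial deficit D₀ = C_s − DO₀ = 9.19 − 6.585 = 2.605 mg/L.
D(1.29) = [0.280×12.68/(0.961−0.280)](e^(−0.280×1.29) − e^(−0.961×1.29)) + 2.605 e^(−0.961×1.29)
= 5.213 × (0.6968 − 0.2895) + 2.605 × 0.2895 = 2.878 mg/L.
DO = 9.19 − 2.878 = 6.312 mg/L.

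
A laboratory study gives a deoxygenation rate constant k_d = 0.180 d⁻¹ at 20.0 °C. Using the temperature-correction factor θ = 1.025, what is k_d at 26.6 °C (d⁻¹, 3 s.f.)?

k_d(T₂) = k_d(T₁) · θ^(T₂−T₁) = 0.180 × 1.025^(26.6−20.0)
= 0.180 × 1.025^6.60 = 0.180 × 1.177 = 0.2119 d⁻¹.

k_d ≈ 0.212 d⁻¹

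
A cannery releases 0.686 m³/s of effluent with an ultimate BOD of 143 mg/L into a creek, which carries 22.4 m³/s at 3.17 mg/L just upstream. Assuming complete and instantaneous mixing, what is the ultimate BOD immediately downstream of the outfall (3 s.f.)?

Flow-weighted mixing: C = (Q_r C_r + Q_w C_w)/(Q_r + Q_w)
= (22.4×3.17 + 0.686×143)/(22.4 + 0.686) = 169.1/23.09 = 7.325 mg/L.

7.33 mg/L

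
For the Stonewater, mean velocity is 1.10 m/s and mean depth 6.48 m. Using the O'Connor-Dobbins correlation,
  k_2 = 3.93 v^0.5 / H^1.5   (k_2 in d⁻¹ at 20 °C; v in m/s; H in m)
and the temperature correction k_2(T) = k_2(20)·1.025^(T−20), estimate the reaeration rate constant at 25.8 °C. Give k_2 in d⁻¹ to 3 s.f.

k_2(20) = 3.93 × 1.10^0.5 / 6.48^1.5 = 3.93 × 1.049 / 16.50 = 0.2499 d⁻¹.
k_2(25.8) = 0.2499 × 1.025^(25.8−20) = 0.2499 × 1.154 = 0.2884 d⁻¹.

k_2 ≈ 0.288 d⁻¹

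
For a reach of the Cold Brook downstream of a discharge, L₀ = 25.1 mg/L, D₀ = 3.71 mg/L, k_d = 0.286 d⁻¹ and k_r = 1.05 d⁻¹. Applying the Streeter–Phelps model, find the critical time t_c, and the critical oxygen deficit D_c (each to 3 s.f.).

t_c ≈ 1.04 d; D_c ≈ 5.07 mg/L

At the critical point dD/dt = 0, so k_d L₀ e^(−k_d t) = k_r D. Substituting D(t) from the Streeter–Phelps equation and solving for t gives
t_c = ln[(k_r/k_d)(1 − D₀(k_r−k_d)/(k_d L₀))] / (k_r−k_d).
Here k_r−k_d = 0.7640 d⁻¹ and 1 − D₀(k_r−k_d)/(k_d L₀) = 1 − 3.71×0.7640/(0.286×25.1) = 0.6052, so
t_c = ln(3.671 × 0.6052) / 0.7640 = 0.7983 / 0.7640 = 1.045 d.
L(t_c) = L₀ e^(−k_d t_c) = 25.1 × 0.7417 = 18.62 mg/L, and at the critical point k_r D_c = k_d L, so D_c = (0.286/1.05) × 18.62 = 5.071 mg/L.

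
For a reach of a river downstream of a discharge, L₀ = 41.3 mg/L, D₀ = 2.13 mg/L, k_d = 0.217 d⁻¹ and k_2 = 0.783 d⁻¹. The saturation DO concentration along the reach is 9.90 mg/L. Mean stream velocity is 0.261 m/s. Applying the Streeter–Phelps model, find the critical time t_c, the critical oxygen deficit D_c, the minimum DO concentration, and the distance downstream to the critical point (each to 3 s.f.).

t_c = [1/(k_2−k_d)] ln[(k_2/k_d)(1 − D₀(k_2−k_d)/(k_d L₀))]
= [1/(0.783−0.217)] ln[(0.783/0.217)(1 − 2.13×0.5660/(0.217×41.3))]
= (1/0.5660) ln[3.608 × 0.8655] = 1.767 × ln(3.123) = 1.767 × 1.139 = 2.012 d.
L(t_c) = L₀ e^(−k_d t_c) = 41.3 × 0.6462 = 26.69 mg/L, and at the critical point k_2 D_c = k_d L, so D_c = (0.217/0.783) × 26.69 = 7.397 mg/L.
Minimum DO = C_s − D_c = 9.90 − 7.397 = 2.503 mg/L.
x_c = v t_c = 0.261 m/s × 2.012 d × 86400 s/d = 45370 m ≈ 45.4 km.

t_c ≈ 2.01 d; D_c ≈ 7.40 mg/L; min DO ≈ 2.50 mg/L; x_c ≈ 45.4 km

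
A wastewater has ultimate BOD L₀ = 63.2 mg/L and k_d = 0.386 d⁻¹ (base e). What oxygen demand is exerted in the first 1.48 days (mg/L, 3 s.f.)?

y_t = L₀(1 − e^(−k_d t)) = 63.2 × (1 − e^(−0.386×1.48))
= 63.2 × (1 − 0.5648) = 63.2 × 0.4352 = 27.50 mg/L.

y ≈ 27.5 mg/L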